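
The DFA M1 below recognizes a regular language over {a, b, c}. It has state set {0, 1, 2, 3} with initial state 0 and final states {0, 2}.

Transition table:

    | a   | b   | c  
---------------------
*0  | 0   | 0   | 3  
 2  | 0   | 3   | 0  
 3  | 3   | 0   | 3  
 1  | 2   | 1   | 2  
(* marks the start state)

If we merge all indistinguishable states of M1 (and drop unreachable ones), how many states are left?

2

Reachable states from the start: {0,3}. Unreachable: {1,2} — drop them.
P0 = {0} | {3}.
Stable partition: {0} | {3} — 2 equivalence classes.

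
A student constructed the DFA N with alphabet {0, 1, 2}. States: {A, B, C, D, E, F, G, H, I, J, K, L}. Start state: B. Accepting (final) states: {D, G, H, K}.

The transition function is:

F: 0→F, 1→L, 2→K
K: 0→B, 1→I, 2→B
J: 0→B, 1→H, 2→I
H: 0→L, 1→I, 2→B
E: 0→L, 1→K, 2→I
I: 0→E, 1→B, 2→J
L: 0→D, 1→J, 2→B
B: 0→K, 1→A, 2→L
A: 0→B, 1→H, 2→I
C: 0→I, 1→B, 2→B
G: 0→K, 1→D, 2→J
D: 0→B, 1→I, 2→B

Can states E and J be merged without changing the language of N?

Reachable states from the start: {A,B,D,E,H,I,J,K,L}. Unreachable: {C,F,G} — drop them.
Start with accepting vs non-accepting: {D,H,K} | {A,B,E,I,J,L}.
Refine {A,B,E,I,J,L} on symbol 0: members go to different blocks, giving {A,E,I,J} and {B,L}.
On input 0, block {A,E,I,J} splits into {A,E,J} and {I}.
Stable partition: {D,H,K} | {A,E,J} | {B,L} | {I} — 4 equivalence classes.
E and J lie in the same block of the stable partition, so they are equivalent — no string distinguishes them.

Yes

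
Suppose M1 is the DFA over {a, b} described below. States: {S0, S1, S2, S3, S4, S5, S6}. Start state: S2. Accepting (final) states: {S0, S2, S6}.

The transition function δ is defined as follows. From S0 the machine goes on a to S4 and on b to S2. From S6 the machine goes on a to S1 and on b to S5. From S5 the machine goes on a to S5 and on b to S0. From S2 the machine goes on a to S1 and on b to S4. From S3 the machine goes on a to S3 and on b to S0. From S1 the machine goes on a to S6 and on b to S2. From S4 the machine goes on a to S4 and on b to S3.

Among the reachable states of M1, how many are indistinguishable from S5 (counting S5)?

2

All states are reachable from the start state.
Start with accepting vs non-accepting: {S0,S2,S6} | {S1,S3,S4,S5}.
On input b, block {S0,S2,S6} splits into {S2,S6} and {S0}.
On input a, block {S1,S3,S4,S5} splits into {S3,S4,S5} and {S1}.
Split {S3,S4,S5} by δ(·,b) → {S3,S5} and {S4}.
On input b, block {S2,S6} splits into {S2} and {S6}.
No further refinement is possible. Final partition (6 blocks): {S2} | {S3,S5} | {S0} | {S1} | {S4} | {S6}.
State S5 belongs to the block {S3,S5}, which has 2 states.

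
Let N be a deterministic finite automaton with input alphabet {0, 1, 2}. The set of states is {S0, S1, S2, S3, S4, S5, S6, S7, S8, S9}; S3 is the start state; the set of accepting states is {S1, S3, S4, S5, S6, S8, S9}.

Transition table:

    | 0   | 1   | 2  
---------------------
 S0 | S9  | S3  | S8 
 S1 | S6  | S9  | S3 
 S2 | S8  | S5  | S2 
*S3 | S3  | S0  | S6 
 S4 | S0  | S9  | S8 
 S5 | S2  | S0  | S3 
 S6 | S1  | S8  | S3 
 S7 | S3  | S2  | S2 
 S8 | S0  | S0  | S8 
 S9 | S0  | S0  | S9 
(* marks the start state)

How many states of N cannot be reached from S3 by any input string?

No path from S3 leads to S2, S4, S5, S7; the other 6 states are all reachable.

4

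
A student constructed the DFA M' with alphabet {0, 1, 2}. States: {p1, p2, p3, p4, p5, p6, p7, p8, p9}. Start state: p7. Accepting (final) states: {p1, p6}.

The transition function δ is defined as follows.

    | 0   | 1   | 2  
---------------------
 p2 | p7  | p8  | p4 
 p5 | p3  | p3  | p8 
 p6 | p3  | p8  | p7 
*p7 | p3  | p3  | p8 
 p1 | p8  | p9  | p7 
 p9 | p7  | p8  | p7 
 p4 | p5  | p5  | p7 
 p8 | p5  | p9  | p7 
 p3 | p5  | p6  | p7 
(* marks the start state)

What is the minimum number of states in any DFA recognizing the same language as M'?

First remove the unreachable states {p1,p2,p4}; 6 states remain.
P0 = {p6} | {p3,p5,p7,p8,p9}.
Refine {p3,p5,p7,p8,p9} on symbol 1: members go to different blocks, giving {p5,p7,p8,p9} and {p3}.
On input 0, block {p5,p7,p8,p9} splits into {p5,p7} and {p8,p9}.
No further refinement is possible. Final partition (4 blocks): {p6} | {p5,p7} | {p3} | {p8,p9}.

4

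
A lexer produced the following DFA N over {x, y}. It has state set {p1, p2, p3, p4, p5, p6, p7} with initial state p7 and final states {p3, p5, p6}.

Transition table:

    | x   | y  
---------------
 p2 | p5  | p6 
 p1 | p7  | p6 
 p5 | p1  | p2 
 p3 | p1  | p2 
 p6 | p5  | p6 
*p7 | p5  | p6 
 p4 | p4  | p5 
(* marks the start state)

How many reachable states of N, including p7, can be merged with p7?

2

Reachable states from the start: {p1,p2,p5,p6,p7}. Unreachable: {p3,p4} — drop them.
Start with accepting vs non-accepting: {p5,p6} | {p1,p2,p7}.
Refine {p5,p6} on symbol x: members go to different blocks, giving {p5} and {p6}.
Split {p1,p2,p7} by δ(·,x) → {p2,p7} and {p1}.
The partition is now stable with 4 blocks: {p5} | {p2,p7} | {p6} | {p1}.
State p7 belongs to the block {p2,p7}, which has 2 states.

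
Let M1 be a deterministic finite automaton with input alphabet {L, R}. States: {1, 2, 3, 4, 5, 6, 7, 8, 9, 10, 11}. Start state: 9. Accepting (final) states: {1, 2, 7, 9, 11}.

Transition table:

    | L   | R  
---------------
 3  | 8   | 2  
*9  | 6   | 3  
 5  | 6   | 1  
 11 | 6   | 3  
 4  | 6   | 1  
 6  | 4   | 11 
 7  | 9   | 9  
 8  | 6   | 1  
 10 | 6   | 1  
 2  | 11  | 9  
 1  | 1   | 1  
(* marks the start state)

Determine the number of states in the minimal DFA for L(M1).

Reachable states from the start: {1,2,3,4,6,8,9,11}. Unreachable: {5,7,10} — drop them.
Initial partition by acceptance: {1,2,9,11} | {3,4,6,8}.
Split {1,2,9,11} by δ(·,L) → {1,2} and {9,11}.
Split {1,2} by δ(·,L) → {1} and {2}.
On input R, block {3,4,6,8} splits into {4,8} and {3} and {6}.
The partition is now stable with 6 blocks: {1} | {4,8} | {9,11} | {2} | {3} | {6}.

6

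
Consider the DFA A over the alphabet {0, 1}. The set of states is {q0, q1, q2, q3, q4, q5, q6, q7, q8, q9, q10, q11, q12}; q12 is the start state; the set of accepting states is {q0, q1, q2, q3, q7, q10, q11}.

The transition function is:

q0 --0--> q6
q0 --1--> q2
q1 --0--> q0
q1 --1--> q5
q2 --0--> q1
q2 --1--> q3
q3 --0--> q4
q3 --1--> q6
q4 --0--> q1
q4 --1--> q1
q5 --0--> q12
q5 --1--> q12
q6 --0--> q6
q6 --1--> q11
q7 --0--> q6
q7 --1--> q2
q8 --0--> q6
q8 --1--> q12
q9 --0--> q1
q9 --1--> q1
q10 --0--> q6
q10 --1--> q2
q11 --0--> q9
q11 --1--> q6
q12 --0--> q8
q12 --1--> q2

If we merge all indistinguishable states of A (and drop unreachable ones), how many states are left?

States {q7,q10} cannot be reached from the start state, so discard them.
Start with accepting vs non-accepting: {q0,q1,q2,q3,q11} | {q4,q5,q6,q8,q9,q12}.
Refine {q0,q1,q2,q3,q11} on symbol 0: members go to different blocks, giving {q0,q3,q11} and {q1,q2}.
Refine {q0,q3,q11} on symbol 1: members go to different blocks, giving {q3,q11} and {q0}.
Split {q4,q5,q6,q8,q9,q12} by δ(·,0) → {q5,q6,q8,q12} and {q4,q9}.
Refine {q5,q6,q8,q12} on symbol 1: members go to different blocks, giving {q5,q8} and {q6} and {q12}.
Split {q5,q8} by δ(·,0) → {q5} and {q8}.
Refine {q1,q2} on symbol 0: members go to different blocks, giving {q1} and {q2}.
The partition is now stable with 9 blocks: {q3,q11} | {q5} | {q1} | {q0} | {q4,q9} | {q6} | {q12} | {q8} | {q2}.

9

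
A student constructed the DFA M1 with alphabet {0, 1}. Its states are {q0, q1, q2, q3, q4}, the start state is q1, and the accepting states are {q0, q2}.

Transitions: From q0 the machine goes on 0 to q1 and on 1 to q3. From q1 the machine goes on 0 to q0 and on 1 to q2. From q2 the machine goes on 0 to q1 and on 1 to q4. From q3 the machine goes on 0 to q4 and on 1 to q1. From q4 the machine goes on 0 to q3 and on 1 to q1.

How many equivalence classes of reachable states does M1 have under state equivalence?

All states are reachable from the start state.
Initial partition by acceptance: {q0,q2} | {q1,q3,q4}.
Refine {q1,q3,q4} on symbol 0: members go to different blocks, giving {q3,q4} and {q1}.
No further refinement is possible. Final partition (3 blocks): {q0,q2} | {q3,q4} | {q1}.

3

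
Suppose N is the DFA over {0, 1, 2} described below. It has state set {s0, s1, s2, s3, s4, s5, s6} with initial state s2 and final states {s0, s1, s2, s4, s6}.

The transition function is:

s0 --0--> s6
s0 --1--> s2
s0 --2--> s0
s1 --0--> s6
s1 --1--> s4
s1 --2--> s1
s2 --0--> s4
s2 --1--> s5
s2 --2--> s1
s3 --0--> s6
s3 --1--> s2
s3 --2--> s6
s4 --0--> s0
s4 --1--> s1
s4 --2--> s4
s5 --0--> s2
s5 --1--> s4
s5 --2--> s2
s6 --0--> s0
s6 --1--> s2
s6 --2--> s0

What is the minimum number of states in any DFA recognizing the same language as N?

Reachable states from the start: {s0,s1,s2,s4,s5,s6}. Unreachable: {s3} — drop them.
Start with accepting vs non-accepting: {s0,s1,s2,s4,s6} | {s5}.
Refine {s0,s1,s2,s4,s6} on symbol 1: members go to different blocks, giving {s0,s1,s4,s6} and {s2}.
Refine {s0,s1,s4,s6} on symbol 1: members go to different blocks, giving {s0,s6} and {s1,s4}.
No further refinement is possible. Final partition (4 blocks): {s0,s6} | {s5} | {s2} | {s1,s4}.

4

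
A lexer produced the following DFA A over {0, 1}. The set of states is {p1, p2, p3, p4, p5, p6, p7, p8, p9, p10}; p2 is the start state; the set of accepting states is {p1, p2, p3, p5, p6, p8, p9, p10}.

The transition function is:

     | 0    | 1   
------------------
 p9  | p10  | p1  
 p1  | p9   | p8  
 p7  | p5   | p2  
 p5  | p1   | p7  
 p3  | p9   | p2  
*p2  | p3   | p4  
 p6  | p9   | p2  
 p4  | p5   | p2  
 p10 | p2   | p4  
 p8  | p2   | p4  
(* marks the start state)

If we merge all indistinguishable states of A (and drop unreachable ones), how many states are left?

7

First remove the unreachable states {p6}; 9 states remain.
Initial partition by acceptance: {p1,p2,p3,p5,p8,p9,p10} | {p4,p7}.
On input 1, block {p1,p2,p3,p5,p8,p9,p10} splits into {p2,p5,p8,p10} and {p1,p3,p9}.
On input 0, block {p2,p5,p8,p10} splits into {p2,p5} and {p8,p10}.
Refine {p1,p3,p9} on symbol 0: members go to different blocks, giving {p1,p3} and {p9}.
Split {p1,p3} by δ(·,1) → {p1} and {p3}.
Split {p2,p5} by δ(·,0) → {p2} and {p5}.
Stable partition: {p2} | {p4,p7} | {p1} | {p8,p10} | {p9} | {p3} | {p5} — 7 equivalence classes.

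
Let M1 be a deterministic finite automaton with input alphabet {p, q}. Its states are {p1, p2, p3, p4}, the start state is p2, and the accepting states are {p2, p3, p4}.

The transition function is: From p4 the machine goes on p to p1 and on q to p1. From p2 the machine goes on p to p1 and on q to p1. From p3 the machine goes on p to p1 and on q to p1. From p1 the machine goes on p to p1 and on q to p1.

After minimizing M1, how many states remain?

Reachable states from the start: {p1,p2}. Unreachable: {p3,p4} — drop them.
P0 = {p2} | {p1}.
No further refinement is possible. Final partition (2 blocks): {p2} | {p1}.

2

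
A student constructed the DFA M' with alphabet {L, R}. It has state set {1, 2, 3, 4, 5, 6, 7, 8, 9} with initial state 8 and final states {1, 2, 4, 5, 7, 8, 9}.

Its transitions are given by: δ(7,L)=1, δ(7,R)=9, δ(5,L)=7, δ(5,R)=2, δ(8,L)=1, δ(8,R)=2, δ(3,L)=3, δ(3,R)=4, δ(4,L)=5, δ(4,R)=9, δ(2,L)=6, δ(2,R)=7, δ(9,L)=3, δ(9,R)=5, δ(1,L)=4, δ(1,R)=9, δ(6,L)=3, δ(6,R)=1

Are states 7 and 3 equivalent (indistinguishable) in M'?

All states are reachable from the start state.
Initial partition by acceptance: {1,2,4,5,7,8,9} | {3,6}.
On input L, block {1,2,4,5,7,8,9} splits into {1,4,5,7,8} and {2,9}.
Stable partition: {1,4,5,7,8} | {3,6} | {2,9} — 3 equivalence classes.
7 and 3 end up in different blocks, so they are distinguishable. For instance, the string 'ε' is accepted from only 7.

No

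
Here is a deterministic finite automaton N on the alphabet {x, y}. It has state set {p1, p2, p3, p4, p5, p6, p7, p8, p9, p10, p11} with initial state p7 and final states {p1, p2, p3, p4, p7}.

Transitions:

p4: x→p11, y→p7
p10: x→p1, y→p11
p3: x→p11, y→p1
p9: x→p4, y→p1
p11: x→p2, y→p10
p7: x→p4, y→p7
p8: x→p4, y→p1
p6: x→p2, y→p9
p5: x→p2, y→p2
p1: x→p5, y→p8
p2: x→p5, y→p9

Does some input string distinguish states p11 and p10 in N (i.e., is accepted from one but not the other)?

Reachable states from the start: {p1,p2,p4,p5,p7,p8,p9,p10,p11}. Unreachable: {p3,p6} — drop them.
Start with accepting vs non-accepting: {p1,p2,p4,p7} | {p5,p8,p9,p10,p11}.
Split {p1,p2,p4,p7} by δ(·,x) → {p1,p2,p4} and {p7}.
On input y, block {p1,p2,p4} splits into {p1,p2} and {p4}.
Split {p5,p8,p9,p10,p11} by δ(·,x) → {p5,p10,p11} and {p8,p9}.
Split {p5,p10,p11} by δ(·,y) → {p10,p11} and {p5}.
No further refinement is possible. Final partition (6 blocks): {p1,p2} | {p10,p11} | {p7} | {p4} | {p8,p9} | {p5}.
p11 and p10 lie in the same block of the stable partition, so they are equivalent — no string distinguishes them.

No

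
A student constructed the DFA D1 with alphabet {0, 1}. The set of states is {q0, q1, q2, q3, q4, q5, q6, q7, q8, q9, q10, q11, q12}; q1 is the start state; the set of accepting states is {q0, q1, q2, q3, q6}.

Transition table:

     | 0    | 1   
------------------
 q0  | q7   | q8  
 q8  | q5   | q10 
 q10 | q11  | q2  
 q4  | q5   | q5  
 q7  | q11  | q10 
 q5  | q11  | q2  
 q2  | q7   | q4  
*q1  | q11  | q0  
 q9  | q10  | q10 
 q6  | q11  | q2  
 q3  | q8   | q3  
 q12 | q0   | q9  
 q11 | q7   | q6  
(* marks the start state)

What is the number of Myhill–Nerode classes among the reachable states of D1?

First remove the unreachable states {q3,q9,q12}; 10 states remain.
P0 = {q0,q1,q2,q6} | {q4,q5,q7,q8,q10,q11}.
On input 1, block {q0,q1,q2,q6} splits into {q0,q2} and {q1,q6}.
On input 1, block {q4,q5,q7,q8,q10,q11} splits into {q4,q7,q8} and {q5,q10} and {q11}.
On input 0, block {q4,q7,q8} splits into {q4,q8} and {q7}.
No further refinement is possible. Final partition (6 blocks): {q0,q2} | {q4,q8} | {q1,q6} | {q5,q10} | {q11} | {q7}.

6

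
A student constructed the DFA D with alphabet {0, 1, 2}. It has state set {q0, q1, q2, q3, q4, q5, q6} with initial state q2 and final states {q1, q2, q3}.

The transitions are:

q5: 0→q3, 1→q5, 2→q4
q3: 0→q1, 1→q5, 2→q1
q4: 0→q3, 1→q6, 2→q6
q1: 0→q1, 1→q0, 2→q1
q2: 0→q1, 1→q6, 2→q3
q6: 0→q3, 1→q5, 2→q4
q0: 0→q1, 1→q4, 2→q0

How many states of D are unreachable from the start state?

0

Every one of the 7 states is reachable from q2.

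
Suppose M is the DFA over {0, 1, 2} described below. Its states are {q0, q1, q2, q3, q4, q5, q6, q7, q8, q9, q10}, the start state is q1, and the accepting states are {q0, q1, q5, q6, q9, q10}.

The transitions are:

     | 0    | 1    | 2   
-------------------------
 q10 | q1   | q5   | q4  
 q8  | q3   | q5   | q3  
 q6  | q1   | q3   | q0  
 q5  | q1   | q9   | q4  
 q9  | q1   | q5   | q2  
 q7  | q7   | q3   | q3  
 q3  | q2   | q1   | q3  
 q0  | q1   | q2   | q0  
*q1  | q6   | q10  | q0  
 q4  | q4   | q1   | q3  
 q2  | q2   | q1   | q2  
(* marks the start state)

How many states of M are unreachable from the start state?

2

Starting at q1 and following transitions, the reachable set is {q0, q1, q2, q3, q4, q5, q6, q9, q10}. That leaves q7, q8 unreachable — 2 in total.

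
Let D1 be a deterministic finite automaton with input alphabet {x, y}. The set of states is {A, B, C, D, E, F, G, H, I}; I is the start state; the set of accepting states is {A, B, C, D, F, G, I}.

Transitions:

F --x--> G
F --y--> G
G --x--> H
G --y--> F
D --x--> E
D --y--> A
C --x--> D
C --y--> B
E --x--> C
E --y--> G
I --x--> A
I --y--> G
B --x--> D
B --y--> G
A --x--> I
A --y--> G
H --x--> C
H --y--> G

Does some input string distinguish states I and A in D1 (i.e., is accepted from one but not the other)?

No

P0 = {A,B,C,D,F,G,I} | {E,H}.
On input x, block {A,B,C,D,F,G,I} splits into {A,B,C,F,I} and {D,G}.
Split {A,B,C,F,I} by δ(·,x) → {B,C,F} and {A,I}.
Split {B,C,F} by δ(·,y) → {B,F} and {C}.
Split {D,G} by δ(·,y) → {D} and {G}.
Split {B,F} by δ(·,x) → {B} and {F}.
The partition is now stable with 7 blocks: {B} | {E,H} | {D} | {A,I} | {C} | {G} | {F}.
I and A lie in the same block of the stable partition, so they are equivalent — no string distinguishes them.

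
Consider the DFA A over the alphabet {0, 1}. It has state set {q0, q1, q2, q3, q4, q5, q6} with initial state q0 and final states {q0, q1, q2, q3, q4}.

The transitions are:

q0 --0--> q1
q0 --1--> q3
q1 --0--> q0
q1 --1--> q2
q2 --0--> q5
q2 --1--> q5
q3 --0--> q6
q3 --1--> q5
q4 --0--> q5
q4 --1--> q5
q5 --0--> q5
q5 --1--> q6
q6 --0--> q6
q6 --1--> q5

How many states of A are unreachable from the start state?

BFS from q0 reaches {q0, q1, q2, q3, q5, q6}; the 1 state(s) q4 are never visited.

1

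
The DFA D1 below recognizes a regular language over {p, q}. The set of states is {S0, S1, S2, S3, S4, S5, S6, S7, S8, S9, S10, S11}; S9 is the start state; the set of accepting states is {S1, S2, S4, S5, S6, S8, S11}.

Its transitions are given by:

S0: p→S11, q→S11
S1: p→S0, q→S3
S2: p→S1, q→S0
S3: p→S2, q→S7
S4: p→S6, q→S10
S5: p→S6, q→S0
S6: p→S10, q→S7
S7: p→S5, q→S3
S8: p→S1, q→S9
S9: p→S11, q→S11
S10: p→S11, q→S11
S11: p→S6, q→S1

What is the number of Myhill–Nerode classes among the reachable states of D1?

5

First remove the unreachable states {S4,S8}; 10 states remain.
Start with accepting vs non-accepting: {S1,S2,S5,S6,S11} | {S0,S3,S7,S9,S10}.
Split {S1,S2,S5,S6,S11} by δ(·,p) → {S2,S5,S11} and {S1,S6}.
Refine {S2,S5,S11} on symbol q: members go to different blocks, giving {S2,S5} and {S11}.
On input p, block {S0,S3,S7,S9,S10} splits into {S0,S9,S10} and {S3,S7}.
No further refinement is possible. Final partition (5 blocks): {S2,S5} | {S0,S9,S10} | {S1,S6} | {S11} | {S3,S7}.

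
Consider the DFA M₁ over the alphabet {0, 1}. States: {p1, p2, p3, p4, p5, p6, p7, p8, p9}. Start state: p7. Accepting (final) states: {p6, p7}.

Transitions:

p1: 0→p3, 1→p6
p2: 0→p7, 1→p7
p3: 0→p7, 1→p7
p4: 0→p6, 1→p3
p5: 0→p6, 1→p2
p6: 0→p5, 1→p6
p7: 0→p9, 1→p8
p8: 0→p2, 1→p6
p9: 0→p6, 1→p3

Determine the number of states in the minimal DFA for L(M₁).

5

First remove the unreachable states {p1,p4}; 7 states remain.
Start with accepting vs non-accepting: {p6,p7} | {p2,p3,p5,p8,p9}.
Split {p6,p7} by δ(·,1) → {p6} and {p7}.
Split {p2,p3,p5,p8,p9} by δ(·,0) → {p2,p3} and {p5,p9} and {p8}.
No further refinement is possible. Final partition (5 blocks): {p6} | {p2,p3} | {p7} | {p5,p9} | {p8}.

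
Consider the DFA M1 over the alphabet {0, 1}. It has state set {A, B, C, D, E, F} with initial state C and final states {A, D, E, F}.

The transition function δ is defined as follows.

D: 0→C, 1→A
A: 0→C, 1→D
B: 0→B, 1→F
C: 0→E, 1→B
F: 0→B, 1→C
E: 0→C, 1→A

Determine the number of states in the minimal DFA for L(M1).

4

All states are reachable from the start state.
Start with accepting vs non-accepting: {A,D,E,F} | {B,C}.
Split {A,D,E,F} by δ(·,1) → {A,D,E} and {F}.
On input 0, block {B,C} splits into {B} and {C}.
The partition is now stable with 4 blocks: {A,D,E} | {B} | {F} | {C}.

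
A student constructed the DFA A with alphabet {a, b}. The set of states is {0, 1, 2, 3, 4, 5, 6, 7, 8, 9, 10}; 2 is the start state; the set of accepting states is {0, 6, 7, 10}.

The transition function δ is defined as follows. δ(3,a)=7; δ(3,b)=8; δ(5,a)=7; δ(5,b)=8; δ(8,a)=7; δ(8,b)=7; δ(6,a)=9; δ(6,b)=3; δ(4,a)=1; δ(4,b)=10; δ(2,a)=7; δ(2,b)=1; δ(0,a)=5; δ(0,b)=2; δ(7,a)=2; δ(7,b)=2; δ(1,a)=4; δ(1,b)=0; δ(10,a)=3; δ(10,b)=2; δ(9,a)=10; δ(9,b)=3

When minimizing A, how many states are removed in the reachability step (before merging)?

BFS from 2 reaches {0, 1, 2, 3, 4, 5, 7, 8, 10}; the 2 state(s) 6, 9 are never visited.

2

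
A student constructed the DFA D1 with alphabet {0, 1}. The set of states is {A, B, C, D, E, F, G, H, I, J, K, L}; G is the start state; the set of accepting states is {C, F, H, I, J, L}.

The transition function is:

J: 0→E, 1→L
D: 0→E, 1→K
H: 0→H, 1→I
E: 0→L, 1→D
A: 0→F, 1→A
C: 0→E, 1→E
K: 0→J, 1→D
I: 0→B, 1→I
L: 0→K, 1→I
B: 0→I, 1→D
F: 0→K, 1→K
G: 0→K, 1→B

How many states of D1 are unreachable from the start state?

No path from G leads to A, C, F, H; the other 8 states are all reachable.

4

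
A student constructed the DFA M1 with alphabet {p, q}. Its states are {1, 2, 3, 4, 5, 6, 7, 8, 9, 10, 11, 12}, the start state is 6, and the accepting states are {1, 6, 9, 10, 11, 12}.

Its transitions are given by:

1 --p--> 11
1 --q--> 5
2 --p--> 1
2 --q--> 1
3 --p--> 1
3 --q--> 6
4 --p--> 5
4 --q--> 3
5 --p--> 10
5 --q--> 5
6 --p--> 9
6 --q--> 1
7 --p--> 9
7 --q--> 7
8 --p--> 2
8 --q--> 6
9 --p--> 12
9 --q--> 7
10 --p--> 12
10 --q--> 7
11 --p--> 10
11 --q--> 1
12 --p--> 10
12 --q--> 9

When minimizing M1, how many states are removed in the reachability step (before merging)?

4

Starting at 6 and following transitions, the reachable set is {1, 5, 6, 7, 9, 10, 11, 12}. That leaves 2, 3, 4, 8 unreachable — 4 in total.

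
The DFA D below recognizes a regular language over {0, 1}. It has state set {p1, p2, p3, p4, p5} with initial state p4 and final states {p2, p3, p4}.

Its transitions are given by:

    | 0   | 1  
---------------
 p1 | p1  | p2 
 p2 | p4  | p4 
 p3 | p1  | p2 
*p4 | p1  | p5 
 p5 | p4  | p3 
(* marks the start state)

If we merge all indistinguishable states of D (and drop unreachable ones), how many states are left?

5

Initial partition by acceptance: {p2,p3,p4} | {p1,p5}.
Split {p2,p3,p4} by δ(·,0) → {p3,p4} and {p2}.
On input 1, block {p3,p4} splits into {p3} and {p4}.
Refine {p1,p5} on symbol 0: members go to different blocks, giving {p1} and {p5}.
Stable partition: {p3} | {p1} | {p2} | {p4} | {p5} — 5 equivalence classes.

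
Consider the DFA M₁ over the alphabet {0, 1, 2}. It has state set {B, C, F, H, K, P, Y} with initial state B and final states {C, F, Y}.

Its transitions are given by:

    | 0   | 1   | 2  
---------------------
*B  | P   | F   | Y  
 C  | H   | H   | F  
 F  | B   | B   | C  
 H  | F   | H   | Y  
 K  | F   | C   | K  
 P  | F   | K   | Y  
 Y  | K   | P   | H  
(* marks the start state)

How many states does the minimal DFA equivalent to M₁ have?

Initial partition by acceptance: {C,F,Y} | {B,H,K,P}.
Split {C,F,Y} by δ(·,2) → {C,F} and {Y}.
On input 0, block {B,H,K,P} splits into {H,K,P} and {B}.
Refine {C,F} on symbol 0: members go to different blocks, giving {C} and {F}.
Split {H,K,P} by δ(·,1) → {H,P} and {K}.
Refine {H,P} on symbol 1: members go to different blocks, giving {P} and {H}.
The partition is now stable with 7 blocks: {C} | {P} | {Y} | {B} | {F} | {K} | {H}.

7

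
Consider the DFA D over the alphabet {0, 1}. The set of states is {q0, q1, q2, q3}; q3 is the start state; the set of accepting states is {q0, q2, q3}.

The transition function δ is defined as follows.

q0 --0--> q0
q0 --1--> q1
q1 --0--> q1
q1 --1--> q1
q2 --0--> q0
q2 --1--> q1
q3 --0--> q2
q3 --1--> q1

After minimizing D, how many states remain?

All states are reachable from the start state.
Start with accepting vs non-accepting: {q0,q2,q3} | {q1}.
Stable partition: {q0,q2,q3} | {q1} — 2 equivalence classes.

2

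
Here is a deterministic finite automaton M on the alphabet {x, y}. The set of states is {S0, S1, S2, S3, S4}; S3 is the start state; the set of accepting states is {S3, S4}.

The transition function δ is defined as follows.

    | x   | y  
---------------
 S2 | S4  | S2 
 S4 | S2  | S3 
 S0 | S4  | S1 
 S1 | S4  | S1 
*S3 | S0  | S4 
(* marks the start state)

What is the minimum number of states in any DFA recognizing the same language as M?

All states are reachable from the start state.
Initial partition by acceptance: {S3,S4} | {S0,S1,S2}.
The partition is now stable with 2 blocks: {S3,S4} | {S0,S1,S2}.

2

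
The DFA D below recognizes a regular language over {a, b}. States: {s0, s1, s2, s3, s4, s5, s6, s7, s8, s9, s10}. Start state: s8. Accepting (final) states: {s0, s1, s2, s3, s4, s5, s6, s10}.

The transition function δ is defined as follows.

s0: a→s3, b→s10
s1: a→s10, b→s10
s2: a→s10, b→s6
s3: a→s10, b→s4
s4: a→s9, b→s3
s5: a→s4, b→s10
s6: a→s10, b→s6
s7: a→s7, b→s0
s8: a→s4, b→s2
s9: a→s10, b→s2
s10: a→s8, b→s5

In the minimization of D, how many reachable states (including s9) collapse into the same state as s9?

First remove the unreachable states {s0,s1,s7}; 8 states remain.
Start with accepting vs non-accepting: {s2,s3,s4,s5,s6,s10} | {s8,s9}.
On input a, block {s2,s3,s4,s5,s6,s10} splits into {s2,s3,s5,s6} and {s4,s10}.
Refine {s2,s3,s5,s6} on symbol b: members go to different blocks, giving {s2,s6} and {s3,s5}.
Stable partition: {s2,s6} | {s8,s9} | {s4,s10} | {s3,s5} — 4 equivalence classes.
The equivalence class containing s9 is {s8,s9}, of size 2.

2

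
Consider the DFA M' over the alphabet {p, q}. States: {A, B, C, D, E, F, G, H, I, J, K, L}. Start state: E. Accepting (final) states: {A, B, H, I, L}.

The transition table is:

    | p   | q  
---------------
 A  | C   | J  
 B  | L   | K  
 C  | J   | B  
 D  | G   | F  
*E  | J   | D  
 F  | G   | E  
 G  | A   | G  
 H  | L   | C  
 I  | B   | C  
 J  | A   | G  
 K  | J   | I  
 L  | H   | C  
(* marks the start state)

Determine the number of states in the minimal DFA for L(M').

5

Every state is reachable, so we keep all 12.
P0 = {A,B,H,I,L} | {C,D,E,F,G,J,K}.
Split {A,B,H,I,L} by δ(·,p) → {B,H,I,L} and {A}.
Refine {C,D,E,F,G,J,K} on symbol p: members go to different blocks, giving {C,D,E,F,K} and {G,J}.
On input q, block {C,D,E,F,K} splits into {D,E,F} and {C,K}.
Stable partition: {B,H,I,L} | {D,E,F} | {A} | {G,J} | {C,K} — 5 equivalence classes.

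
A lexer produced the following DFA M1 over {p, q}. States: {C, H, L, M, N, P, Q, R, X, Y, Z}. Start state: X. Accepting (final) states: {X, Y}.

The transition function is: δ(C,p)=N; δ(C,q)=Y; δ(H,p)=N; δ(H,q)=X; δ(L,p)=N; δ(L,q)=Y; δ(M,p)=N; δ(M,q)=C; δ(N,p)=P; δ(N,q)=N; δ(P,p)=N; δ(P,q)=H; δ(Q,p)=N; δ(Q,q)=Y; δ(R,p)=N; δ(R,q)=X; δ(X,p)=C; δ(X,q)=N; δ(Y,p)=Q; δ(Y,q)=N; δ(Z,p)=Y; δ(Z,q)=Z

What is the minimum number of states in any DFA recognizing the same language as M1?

4

States {L,M,R,Z} cannot be reached from the start state, so discard them.
Start with accepting vs non-accepting: {X,Y} | {C,H,N,P,Q}.
Refine {C,H,N,P,Q} on symbol q: members go to different blocks, giving {C,H,Q} and {N,P}.
Split {N,P} by δ(·,q) → {P} and {N}.
The partition is now stable with 4 blocks: {X,Y} | {C,H,Q} | {P} | {N}.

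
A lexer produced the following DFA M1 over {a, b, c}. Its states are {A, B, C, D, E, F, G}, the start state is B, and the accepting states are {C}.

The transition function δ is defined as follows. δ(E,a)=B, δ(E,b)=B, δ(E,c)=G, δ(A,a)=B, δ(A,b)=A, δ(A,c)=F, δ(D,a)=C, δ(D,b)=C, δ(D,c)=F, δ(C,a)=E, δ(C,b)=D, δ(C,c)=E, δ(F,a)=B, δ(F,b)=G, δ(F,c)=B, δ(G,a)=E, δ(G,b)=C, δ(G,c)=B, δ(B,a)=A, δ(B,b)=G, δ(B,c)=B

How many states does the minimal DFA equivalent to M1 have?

7

Initial partition by acceptance: {C} | {A,B,D,E,F,G}.
Refine {A,B,D,E,F,G} on symbol a: members go to different blocks, giving {A,B,E,F,G} and {D}.
Split {A,B,E,F,G} by δ(·,b) → {A,B,E,F} and {G}.
Refine {A,B,E,F} on symbol b: members go to different blocks, giving {A,E} and {B,F}.
Split {A,E} by δ(·,b) → {A} and {E}.
Refine {B,F} on symbol a: members go to different blocks, giving {B} and {F}.
The partition is now stable with 7 blocks: {C} | {A} | {D} | {G} | {B} | {E} | {F}.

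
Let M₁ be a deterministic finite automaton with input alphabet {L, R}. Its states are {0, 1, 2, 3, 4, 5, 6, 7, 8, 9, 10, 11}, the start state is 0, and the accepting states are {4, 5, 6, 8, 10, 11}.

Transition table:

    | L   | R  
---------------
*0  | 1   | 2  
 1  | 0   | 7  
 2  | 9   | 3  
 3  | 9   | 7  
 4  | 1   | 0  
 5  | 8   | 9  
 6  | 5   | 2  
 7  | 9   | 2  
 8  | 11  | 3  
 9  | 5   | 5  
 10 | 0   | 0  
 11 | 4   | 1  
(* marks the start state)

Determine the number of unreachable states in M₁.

2

Starting at 0 and following transitions, the reachable set is {0, 1, 2, 3, 4, 5, 7, 8, 9, 11}. That leaves 6, 10 unreachable — 2 in total.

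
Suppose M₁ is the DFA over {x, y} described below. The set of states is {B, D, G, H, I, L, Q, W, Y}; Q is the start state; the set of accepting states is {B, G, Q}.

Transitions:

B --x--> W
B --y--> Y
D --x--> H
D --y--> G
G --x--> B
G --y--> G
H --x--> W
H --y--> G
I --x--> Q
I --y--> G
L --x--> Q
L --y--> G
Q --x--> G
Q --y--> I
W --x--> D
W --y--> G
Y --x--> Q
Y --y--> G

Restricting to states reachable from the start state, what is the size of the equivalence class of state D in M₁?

First remove the unreachable states {L}; 8 states remain.
Initial partition by acceptance: {B,G,Q} | {D,H,I,W,Y}.
On input x, block {B,G,Q} splits into {G,Q} and {B}.
Refine {G,Q} on symbol x: members go to different blocks, giving {Q} and {G}.
Split {D,H,I,W,Y} by δ(·,x) → {D,H,W} and {I,Y}.
The partition is now stable with 5 blocks: {Q} | {D,H,W} | {B} | {G} | {I,Y}.
The equivalence class containing D is {D,H,W}, of size 3.

3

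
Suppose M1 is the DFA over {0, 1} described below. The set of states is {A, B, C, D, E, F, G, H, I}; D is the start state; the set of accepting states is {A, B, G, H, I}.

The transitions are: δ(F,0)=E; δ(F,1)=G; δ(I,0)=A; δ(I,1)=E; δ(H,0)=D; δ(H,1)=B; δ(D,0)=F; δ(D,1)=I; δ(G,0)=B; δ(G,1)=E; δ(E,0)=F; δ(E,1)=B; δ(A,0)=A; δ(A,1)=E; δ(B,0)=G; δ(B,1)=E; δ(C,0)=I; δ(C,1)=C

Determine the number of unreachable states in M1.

No path from D leads to C, H; the other 7 states are all reachable.

2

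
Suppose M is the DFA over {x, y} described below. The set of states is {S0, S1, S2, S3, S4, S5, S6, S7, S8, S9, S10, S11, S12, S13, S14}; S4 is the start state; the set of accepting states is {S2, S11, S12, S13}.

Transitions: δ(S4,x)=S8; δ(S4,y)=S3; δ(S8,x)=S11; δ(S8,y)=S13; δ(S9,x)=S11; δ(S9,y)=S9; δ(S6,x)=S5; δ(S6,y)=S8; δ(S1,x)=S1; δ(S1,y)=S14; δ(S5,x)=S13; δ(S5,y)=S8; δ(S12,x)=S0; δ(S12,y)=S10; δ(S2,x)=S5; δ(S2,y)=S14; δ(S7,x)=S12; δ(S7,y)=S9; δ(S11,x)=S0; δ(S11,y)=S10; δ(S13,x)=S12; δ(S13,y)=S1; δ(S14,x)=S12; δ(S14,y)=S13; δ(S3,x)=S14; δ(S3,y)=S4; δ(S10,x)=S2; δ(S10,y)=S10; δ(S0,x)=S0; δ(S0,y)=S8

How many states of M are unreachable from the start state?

BFS from S4 reaches {S0, S1, S2, S3, S4, S5, S8, S10, S11, S12, S13, S14}; the 3 state(s) S6, S7, S9 are never visited.

3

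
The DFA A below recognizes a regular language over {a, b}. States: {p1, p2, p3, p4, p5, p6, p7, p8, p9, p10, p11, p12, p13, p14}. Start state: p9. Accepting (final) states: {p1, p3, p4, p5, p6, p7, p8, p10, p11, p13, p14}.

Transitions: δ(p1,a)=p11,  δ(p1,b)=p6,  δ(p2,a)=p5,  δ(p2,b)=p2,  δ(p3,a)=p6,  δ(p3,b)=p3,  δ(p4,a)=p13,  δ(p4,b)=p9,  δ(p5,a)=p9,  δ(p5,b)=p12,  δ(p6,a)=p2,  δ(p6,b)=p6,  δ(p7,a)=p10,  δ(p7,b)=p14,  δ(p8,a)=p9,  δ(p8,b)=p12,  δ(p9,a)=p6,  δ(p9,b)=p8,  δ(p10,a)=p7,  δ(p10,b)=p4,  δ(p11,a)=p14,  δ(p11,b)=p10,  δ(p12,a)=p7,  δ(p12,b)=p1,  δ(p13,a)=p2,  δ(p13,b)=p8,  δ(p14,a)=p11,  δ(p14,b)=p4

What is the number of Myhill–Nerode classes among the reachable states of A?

10

Reachable states from the start: {p1,p2,p4,p5,p6,p7,p8,p9,p10,p11,p12,p13,p14}. Unreachable: {p3} — drop them.
P0 = {p1,p4,p5,p6,p7,p8,p10,p11,p13,p14} | {p2,p9,p12}.
Split {p1,p4,p5,p6,p7,p8,p10,p11,p13,p14} by δ(·,a) → {p1,p4,p7,p10,p11,p14} and {p5,p6,p8,p13}.
Split {p1,p4,p7,p10,p11,p14} by δ(·,a) → {p1,p7,p10,p11,p14} and {p4}.
Split {p1,p7,p10,p11,p14} by δ(·,b) → {p7,p11} and {p10,p14} and {p1}.
Split {p2,p9,p12} by δ(·,a) → {p2,p9} and {p12}.
Refine {p2,p9} on symbol b: members go to different blocks, giving {p2} and {p9}.
Split {p5,p6,p8,p13} by δ(·,a) → {p5,p8} and {p6,p13}.
On input b, block {p6,p13} splits into {p6} and {p13}.
The partition is now stable with 10 blocks: {p7,p11} | {p2} | {p5,p8} | {p4} | {p10,p14} | {p1} | {p12} | {p9} | {p6} | {p13}.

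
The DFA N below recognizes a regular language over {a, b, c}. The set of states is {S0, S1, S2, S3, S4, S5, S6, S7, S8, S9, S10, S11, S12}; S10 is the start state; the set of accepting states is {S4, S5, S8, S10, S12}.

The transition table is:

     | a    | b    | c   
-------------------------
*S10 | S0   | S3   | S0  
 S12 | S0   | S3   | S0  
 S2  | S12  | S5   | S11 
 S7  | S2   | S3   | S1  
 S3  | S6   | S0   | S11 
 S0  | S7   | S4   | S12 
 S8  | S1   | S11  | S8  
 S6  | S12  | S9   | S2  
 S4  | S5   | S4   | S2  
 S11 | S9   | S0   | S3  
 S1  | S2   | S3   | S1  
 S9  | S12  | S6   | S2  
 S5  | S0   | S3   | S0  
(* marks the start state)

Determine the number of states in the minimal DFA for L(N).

7

States {S8} cannot be reached from the start state, so discard them.
P0 = {S4,S5,S10,S12} | {S0,S1,S2,S3,S6,S7,S9,S11}.
Refine {S4,S5,S10,S12} on symbol a: members go to different blocks, giving {S5,S10,S12} and {S4}.
On input a, block {S0,S1,S2,S3,S6,S7,S9,S11} splits into {S0,S1,S3,S7,S11} and {S2,S6,S9}.
Refine {S0,S1,S3,S7,S11} on symbol a: members go to different blocks, giving {S1,S3,S7,S11} and {S0}.
Refine {S1,S3,S7,S11} on symbol b: members go to different blocks, giving {S1,S7} and {S3,S11}.
On input b, block {S2,S6,S9} splits into {S6,S9} and {S2}.
No further refinement is possible. Final partition (7 blocks): {S5,S10,S12} | {S1,S7} | {S4} | {S6,S9} | {S0} | {S3,S11} | {S2}.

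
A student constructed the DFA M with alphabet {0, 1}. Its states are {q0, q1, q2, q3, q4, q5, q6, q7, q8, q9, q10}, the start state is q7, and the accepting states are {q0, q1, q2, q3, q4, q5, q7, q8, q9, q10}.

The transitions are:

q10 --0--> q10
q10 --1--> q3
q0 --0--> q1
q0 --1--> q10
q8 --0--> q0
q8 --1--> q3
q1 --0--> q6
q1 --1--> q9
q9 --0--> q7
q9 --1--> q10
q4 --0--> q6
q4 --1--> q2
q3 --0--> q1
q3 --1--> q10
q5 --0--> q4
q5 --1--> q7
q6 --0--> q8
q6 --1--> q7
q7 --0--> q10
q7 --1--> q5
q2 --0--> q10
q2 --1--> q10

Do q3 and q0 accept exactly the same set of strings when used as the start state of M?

Yes

All states are reachable from the start state.
P0 = {q0,q1,q2,q3,q4,q5,q7,q8,q9,q10} | {q6}.
Split {q0,q1,q2,q3,q4,q5,q7,q8,q9,q10} by δ(·,0) → {q0,q2,q3,q5,q7,q8,q9,q10} and {q1,q4}.
Split {q0,q2,q3,q5,q7,q8,q9,q10} by δ(·,0) → {q2,q7,q8,q9,q10} and {q0,q3,q5}.
On input 0, block {q2,q7,q8,q9,q10} splits into {q2,q7,q9,q10} and {q8}.
Refine {q2,q7,q9,q10} on symbol 1: members go to different blocks, giving {q2,q9} and {q7,q10}.
The partition is now stable with 6 blocks: {q2,q9} | {q6} | {q1,q4} | {q0,q3,q5} | {q8} | {q7,q10}.
q3 and q0 lie in the same block of the stable partition, so they are equivalent — no string distinguishes them.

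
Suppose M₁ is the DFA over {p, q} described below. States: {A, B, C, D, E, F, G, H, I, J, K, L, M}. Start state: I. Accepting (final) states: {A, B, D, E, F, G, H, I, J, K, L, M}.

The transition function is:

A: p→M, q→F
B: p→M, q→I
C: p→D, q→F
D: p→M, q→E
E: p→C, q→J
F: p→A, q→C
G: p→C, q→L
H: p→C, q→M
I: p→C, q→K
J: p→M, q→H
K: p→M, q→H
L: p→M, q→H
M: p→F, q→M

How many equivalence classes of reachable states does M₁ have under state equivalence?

8

States {B,G,L} cannot be reached from the start state, so discard them.
Start with accepting vs non-accepting: {A,D,E,F,H,I,J,K,M} | {C}.
On input p, block {A,D,E,F,H,I,J,K,M} splits into {A,D,F,J,K,M} and {E,H,I}.
On input q, block {A,D,F,J,K,M} splits into {D,J,K} and {A,M} and {F}.
Refine {E,H,I} on symbol q: members go to different blocks, giving {E,I} and {H}.
Split {D,J,K} by δ(·,q) → {J,K} and {D}.
Refine {A,M} on symbol p: members go to different blocks, giving {A} and {M}.
Stable partition: {J,K} | {C} | {E,I} | {A} | {F} | {H} | {D} | {M} — 8 equivalence classes.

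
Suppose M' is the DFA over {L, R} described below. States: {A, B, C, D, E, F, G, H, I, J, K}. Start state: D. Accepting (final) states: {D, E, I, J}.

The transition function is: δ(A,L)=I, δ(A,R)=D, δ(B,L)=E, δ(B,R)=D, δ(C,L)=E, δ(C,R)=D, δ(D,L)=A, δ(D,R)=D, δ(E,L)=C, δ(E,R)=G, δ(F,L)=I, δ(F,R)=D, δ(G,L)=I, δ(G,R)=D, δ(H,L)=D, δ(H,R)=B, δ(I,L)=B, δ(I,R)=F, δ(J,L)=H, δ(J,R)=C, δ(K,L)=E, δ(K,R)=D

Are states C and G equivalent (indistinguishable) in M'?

Yes

Reachable states from the start: {A,B,C,D,E,F,G,I}. Unreachable: {H,J,K} — drop them.
Start with accepting vs non-accepting: {D,E,I} | {A,B,C,F,G}.
On input R, block {D,E,I} splits into {E,I} and {D}.
No further refinement is possible. Final partition (3 blocks): {E,I} | {A,B,C,F,G} | {D}.
C and G lie in the same block of the stable partition, so they are equivalent — no string distinguishes them.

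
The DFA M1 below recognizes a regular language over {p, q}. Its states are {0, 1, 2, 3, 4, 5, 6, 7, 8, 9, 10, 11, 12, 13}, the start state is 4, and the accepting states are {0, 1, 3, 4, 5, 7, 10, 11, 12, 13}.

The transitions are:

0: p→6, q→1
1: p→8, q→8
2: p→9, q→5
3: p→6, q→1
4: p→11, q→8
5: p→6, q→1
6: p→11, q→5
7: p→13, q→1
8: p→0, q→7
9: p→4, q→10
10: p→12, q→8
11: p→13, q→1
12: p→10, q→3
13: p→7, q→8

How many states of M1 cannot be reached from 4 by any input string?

No path from 4 leads to 2, 3, 9, 10, 12; the other 9 states are all reachable.

5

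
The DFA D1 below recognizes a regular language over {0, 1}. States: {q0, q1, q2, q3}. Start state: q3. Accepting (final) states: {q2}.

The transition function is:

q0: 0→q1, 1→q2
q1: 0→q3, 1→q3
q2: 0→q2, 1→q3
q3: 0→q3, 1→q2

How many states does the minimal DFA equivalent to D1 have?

States {q0,q1} cannot be reached from the start state, so discard them.
Initial partition by acceptance: {q2} | {q3}.
Stable partition: {q2} | {q3} — 2 equivalence classes.

2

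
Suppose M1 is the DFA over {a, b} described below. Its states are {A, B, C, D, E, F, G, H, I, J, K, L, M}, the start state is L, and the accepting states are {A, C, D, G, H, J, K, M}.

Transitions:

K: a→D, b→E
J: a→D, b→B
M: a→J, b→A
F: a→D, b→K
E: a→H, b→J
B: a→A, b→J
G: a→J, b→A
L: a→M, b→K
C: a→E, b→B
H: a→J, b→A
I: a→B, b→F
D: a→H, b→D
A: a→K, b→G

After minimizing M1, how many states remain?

States {C,F,I} cannot be reached from the start state, so discard them.
Start with accepting vs non-accepting: {A,D,G,H,J,K,M} | {B,E,L}.
Split {A,D,G,H,J,K,M} by δ(·,b) → {A,D,G,H,M} and {J,K}.
On input a, block {A,D,G,H,M} splits into {A,G,H,M} and {D}.
No further refinement is possible. Final partition (4 blocks): {A,G,H,M} | {B,E,L} | {J,K} | {D}.

4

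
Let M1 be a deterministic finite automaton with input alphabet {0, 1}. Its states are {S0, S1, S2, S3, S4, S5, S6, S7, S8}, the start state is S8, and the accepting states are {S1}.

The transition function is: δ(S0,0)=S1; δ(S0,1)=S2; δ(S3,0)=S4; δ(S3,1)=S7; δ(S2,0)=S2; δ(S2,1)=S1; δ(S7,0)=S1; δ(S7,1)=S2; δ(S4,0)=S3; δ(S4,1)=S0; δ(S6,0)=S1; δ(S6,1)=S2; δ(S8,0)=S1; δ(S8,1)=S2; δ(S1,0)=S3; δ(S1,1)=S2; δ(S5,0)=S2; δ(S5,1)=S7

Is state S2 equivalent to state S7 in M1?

No

States {S5,S6} cannot be reached from the start state, so discard them.
Initial partition by acceptance: {S1} | {S0,S2,S3,S4,S7,S8}.
Refine {S0,S2,S3,S4,S7,S8} on symbol 0: members go to different blocks, giving {S0,S7,S8} and {S2,S3,S4}.
Refine {S2,S3,S4} on symbol 1: members go to different blocks, giving {S3,S4} and {S2}.
The partition is now stable with 4 blocks: {S1} | {S0,S7,S8} | {S3,S4} | {S2}.
S2 and S7 end up in different blocks, so they are distinguishable. For instance, the string '0' is accepted from only S7.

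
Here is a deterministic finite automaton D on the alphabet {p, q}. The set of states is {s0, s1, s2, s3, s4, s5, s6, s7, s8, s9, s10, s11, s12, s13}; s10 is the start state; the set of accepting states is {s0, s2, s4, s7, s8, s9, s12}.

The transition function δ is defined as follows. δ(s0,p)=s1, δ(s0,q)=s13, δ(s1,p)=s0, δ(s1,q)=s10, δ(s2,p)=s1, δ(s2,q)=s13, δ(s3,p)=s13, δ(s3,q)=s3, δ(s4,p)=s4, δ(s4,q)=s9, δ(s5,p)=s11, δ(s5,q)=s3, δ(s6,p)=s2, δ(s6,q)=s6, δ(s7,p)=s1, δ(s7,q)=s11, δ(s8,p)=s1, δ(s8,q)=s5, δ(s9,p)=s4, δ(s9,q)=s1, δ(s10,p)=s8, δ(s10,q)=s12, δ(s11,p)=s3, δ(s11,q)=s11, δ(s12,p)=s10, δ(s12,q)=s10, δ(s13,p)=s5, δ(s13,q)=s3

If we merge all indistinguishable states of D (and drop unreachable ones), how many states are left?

5

Reachable states from the start: {s0,s1,s3,s5,s8,s10,s11,s12,s13}. Unreachable: {s2,s4,s6,s7,s9} — drop them.
Start with accepting vs non-accepting: {s0,s8,s12} | {s1,s3,s5,s10,s11,s13}.
On input p, block {s1,s3,s5,s10,s11,s13} splits into {s3,s5,s11,s13} and {s1,s10}.
On input q, block {s0,s8,s12} splits into {s0,s8} and {s12}.
On input q, block {s1,s10} splits into {s1} and {s10}.
Stable partition: {s0,s8} | {s3,s5,s11,s13} | {s1} | {s12} | {s10} — 5 equivalence classes.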